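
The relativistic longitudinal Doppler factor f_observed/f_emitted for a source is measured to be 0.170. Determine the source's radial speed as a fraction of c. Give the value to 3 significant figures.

β ≈ 0.944

f_obs/f_src = √((1−β)/(1+β)) = 0.170  ⇒  (1−β)/(1+β) = 0.028900
β = |1 − D²|/(1 + D²) = |1 − 0.028900|/(1 + 0.028900) = 0.944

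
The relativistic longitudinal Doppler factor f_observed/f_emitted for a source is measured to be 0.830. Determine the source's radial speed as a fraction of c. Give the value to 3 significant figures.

f_obs/f_src = √((1−β)/(1+β)) = 0.830  ⇒  (1−β)/(1+β) = 0.68890
β = |1 − D²|/(1 + D²) = |1 − 0.68890|/(1 + 0.68890) = 0.184

β ≈ 0.184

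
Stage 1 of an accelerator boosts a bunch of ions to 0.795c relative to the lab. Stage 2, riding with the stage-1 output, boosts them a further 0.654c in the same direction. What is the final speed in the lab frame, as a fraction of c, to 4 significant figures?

Compose boost 2: (0.654 + 0.795)/(1 + 0.654×0.795) = 1.449/1.51993 = 0.9533

u ≈ 0.9533c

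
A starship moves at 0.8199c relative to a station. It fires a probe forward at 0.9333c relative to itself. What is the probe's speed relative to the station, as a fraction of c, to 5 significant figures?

Relativistic velocity addition: u = (u' + v)/(1 + u'v/c²)
= (0.9333 + 0.8199)/(1 + 0.9333×0.8199) = 1.7532/1.765213 = 0.99319

u ≈ 0.99319c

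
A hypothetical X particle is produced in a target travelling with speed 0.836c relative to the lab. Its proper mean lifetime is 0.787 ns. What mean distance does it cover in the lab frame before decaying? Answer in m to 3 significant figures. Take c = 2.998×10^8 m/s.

γ = 1/√(1 − 0.836²) = 1.8224
Dilated lifetime: Δt = γτ₀ = 1.8224 × 0.787 ns = 1.4342 ns
d = vΔt = 0.836c × 1.4342 ns = 2.5063×10^8 m/s × 1.4342×10^-9 s = 0.359 m

d ≈ 0.359 m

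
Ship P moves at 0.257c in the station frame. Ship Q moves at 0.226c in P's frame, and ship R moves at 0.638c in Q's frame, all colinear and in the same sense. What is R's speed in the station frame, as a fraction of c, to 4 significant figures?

u ≈ 0.8476c

Compose boost 2: (0.226 + 0.257)/(1 + 0.226×0.257) = 0.4830/1.05808 = 0.456486
Compose boost 3: (0.638 + 0.456486)/(1 + 0.638×0.456486) = 1.09449/1.29124 = 0.8476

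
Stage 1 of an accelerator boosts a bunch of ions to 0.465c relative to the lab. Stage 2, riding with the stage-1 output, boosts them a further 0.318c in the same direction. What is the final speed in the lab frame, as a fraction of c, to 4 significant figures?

Compose boost 2: (0.318 + 0.465)/(1 + 0.318×0.465) = 0.7830/1.14787 = 0.6821

u ≈ 0.6821c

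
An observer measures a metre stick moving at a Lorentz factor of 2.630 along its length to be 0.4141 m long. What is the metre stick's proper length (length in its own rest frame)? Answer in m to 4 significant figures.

L₀ ≈ 1.089 m

γ = 2.630 (given)
L₀ = γL = 2.630 × 0.4141 = 1.089 m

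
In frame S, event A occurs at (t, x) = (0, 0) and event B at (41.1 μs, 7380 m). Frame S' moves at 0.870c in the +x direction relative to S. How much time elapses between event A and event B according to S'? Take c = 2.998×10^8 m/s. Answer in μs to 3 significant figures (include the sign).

Δt' ≈ 39.9 μs

γ = 1/√(1 − 0.870²) = 2.0282
Δt' = γ(Δt − vΔx/c²) = 2.0282 × (41.1 μs − 0.870×7380 m / (2.998×10^8 m/s))
= 2.0282 × (19.684 μs) = 39.9 μs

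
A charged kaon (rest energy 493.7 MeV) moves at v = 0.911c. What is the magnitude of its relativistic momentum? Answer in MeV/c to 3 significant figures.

p ≈ 1090 MeV/c

γ = 1/√(1 − 0.911²) = 2.4248
p = γβm₀c = 2.4248 × 0.911 × 493.7 MeV/c = 1090 MeV/c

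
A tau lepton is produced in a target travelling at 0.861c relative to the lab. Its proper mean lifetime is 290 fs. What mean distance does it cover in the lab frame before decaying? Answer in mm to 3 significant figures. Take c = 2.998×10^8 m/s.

d ≈ 0.147 mm

γ = 1/√(1 − 0.861²) = 1.9662
Dilated lifetime: Δt = γτ₀ = 1.9662 × 290 fs = 570.19 fs
d = vΔt = 0.861c × 570.19 fs = 2.5813×10^8 m/s × 5.7019×10^-13 s = 0.147 mm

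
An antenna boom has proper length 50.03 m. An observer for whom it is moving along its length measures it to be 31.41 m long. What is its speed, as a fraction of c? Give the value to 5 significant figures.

β ≈ 0.77836

γ = L₀/L = 50.03/31.41 = 1.592805
β = √(1 − 1/γ²) = 0.77836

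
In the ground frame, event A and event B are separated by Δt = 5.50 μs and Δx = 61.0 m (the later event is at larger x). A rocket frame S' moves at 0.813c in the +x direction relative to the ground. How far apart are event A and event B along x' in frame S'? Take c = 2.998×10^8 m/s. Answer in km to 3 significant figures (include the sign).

Δx' ≈ -2.20 km

γ = 1/√(1 − 0.813²) = 1.7174
Δx' = γ(Δx − vΔt) = 1.7174 × (61.0 m − 0.813×(2.998×10^8 m/s)×5.50×10^-6 s)
= 1.7174 × (-1279.6 m) = -2.20 km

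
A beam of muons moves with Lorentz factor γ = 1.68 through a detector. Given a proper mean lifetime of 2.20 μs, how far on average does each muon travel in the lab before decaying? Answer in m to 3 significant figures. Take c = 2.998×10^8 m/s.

d ≈ 890 m

β = √(1 − 1/γ²) = √(1 − 1/1.68²) = 0.80355
Dilated lifetime: Δt = γτ₀ = 1.68 × 2.20 μs = 3.6960 μs
d = vΔt = 0.80355c × 3.6960 μs = 2.4090×10^8 m/s × 3.6960×10^-6 s = 890 m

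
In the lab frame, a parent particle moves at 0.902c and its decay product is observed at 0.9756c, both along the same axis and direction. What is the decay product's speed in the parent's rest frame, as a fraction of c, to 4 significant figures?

u' ≈ 0.6133c

Inverse velocity addition: u' = (u − v)/(1 − uv/c²)
= (0.9756 − 0.902)/(1 − 0.9756×0.902) = 0.07360/0.120009 = 0.6133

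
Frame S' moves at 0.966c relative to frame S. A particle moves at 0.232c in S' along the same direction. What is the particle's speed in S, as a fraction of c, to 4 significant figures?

u ≈ 0.9787c

Relativistic velocity addition: u = (u' + v)/(1 + u'v/c²)
= (0.232 + 0.966)/(1 + 0.232×0.966) = 1.198/1.22411 = 0.9787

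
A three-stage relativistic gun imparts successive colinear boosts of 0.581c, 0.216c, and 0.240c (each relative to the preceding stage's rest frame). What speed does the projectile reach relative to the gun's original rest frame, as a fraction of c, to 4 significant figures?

u ≈ 0.8104c

Compose boost 2: (0.216 + 0.581)/(1 + 0.216×0.581) = 0.7970/1.12550 = 0.708132
Compose boost 3: (0.240 + 0.708132)/(1 + 0.240×0.708132) = 0.948132/1.16995 = 0.8104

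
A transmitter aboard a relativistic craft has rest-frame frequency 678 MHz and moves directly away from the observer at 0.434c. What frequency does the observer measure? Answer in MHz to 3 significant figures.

Relativistic Doppler: f_obs = f_src √((1−β)/(1+β))
= 678 × √(0.56600/1.4340) = 678 × 0.62825 = 426 MHz

f_obs ≈ 426 MHz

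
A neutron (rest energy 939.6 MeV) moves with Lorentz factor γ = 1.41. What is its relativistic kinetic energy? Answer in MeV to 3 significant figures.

γ = 1.41 (given)
K = (γ − 1)m₀c² = (1.41 − 1) × 939.6 MeV = 0.41000 × 939.6 MeV = 385 MeV

K ≈ 385 MeV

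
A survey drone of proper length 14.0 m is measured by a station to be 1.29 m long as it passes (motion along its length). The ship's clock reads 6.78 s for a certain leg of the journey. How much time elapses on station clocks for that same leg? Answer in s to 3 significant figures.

Δt ≈ 73.6 s

Length contraction ⇒ γ = L₀/L = 14.0/1.29 = 10.853
Time dilation: Δt = γτ₀ = 10.853 × 6.78 s = 73.6 s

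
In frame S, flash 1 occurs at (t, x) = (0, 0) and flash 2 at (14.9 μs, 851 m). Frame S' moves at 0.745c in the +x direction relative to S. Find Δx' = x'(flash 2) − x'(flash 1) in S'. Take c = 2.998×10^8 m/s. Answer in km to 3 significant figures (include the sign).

γ = 1/√(1 − 0.745²) = 1.4991
Δx' = γ(Δx − vΔt) = 1.4991 × (851 m − 0.745×(2.998×10^8 m/s)×14.9×10^-6 s)
= 1.4991 × (-2476.9 m) = -3.71 km

Δx' ≈ -3.71 km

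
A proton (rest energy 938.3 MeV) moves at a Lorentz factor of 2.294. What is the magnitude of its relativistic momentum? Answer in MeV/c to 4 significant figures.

β = √(1 − 1/γ²) = √(1 − 1/2.294²) = 0.899986
p = γβm₀c = 2.294 × 0.899986 × 938.3 MeV/c = 1937 MeV/c

p ≈ 1937 MeV/c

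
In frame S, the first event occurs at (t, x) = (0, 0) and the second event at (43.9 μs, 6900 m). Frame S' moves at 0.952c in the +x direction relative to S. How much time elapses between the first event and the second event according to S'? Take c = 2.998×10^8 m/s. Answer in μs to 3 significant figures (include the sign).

Δt' ≈ 71.8 μs

γ = 1/√(1 − 0.952²) = 3.2669
Δt' = γ(Δt − vΔx/c²) = 3.2669 × (43.9 μs − 0.952×6900 m / (2.998×10^8 m/s))
= 3.2669 × (21.989 μs) = 71.8 μs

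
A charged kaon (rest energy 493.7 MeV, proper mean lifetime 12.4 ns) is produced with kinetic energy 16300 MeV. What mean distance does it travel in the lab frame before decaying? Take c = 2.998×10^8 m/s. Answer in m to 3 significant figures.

d ≈ 126 m

γ = 1 + K/(m₀c²) = 1 + 16300/493.7 = 34.016
β = √(1 − 1/γ²) = 0.99957
Dilated lifetime: γτ₀ = 34.016 × 12.4 ns = 421.80 ns
d = βc·γτ₀ = 0.99957 × (2.998×10^8 m/s) × 4.2180×10^-7 s = 126 m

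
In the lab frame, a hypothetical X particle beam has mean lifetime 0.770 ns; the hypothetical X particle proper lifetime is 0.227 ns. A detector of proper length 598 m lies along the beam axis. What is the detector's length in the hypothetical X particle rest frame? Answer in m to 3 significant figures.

L ≈ 176 m

Time dilation ⇒ γ = Δt/τ₀ = 0.770/0.227 = 3.3921
Length contraction: L = L₀/γ = 598/3.3921 = 176 m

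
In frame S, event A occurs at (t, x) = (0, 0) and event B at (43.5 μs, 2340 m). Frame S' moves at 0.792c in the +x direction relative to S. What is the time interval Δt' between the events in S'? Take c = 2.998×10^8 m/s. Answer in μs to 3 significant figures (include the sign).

γ = 1/√(1 − 0.792²) = 1.6379
Δt' = γ(Δt − vΔx/c²) = 1.6379 × (43.5 μs − 0.792×2340 m / (2.998×10^8 m/s))
= 1.6379 × (37.318 μs) = 61.1 μs

Δt' ≈ 61.1 μs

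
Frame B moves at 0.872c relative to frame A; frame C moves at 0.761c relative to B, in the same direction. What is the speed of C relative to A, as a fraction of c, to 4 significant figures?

Compose boost 2: (0.761 + 0.872)/(1 + 0.761×0.872) = 1.633/1.66359 = 0.9816

u ≈ 0.9816c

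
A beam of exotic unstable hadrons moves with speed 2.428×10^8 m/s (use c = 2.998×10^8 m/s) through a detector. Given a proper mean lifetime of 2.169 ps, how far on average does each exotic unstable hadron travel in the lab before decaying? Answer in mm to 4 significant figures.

d ≈ 0.8978 mm

β = v/c = 2.428×10^8 / 2.998×10^8 = 0.809873
γ = 1/√(1 − 0.809873²) = 1.70472
Dilated lifetime: Δt = γτ₀ = 1.70472 × 2.169 ps = 3.69755 ps
d = vΔt = 0.809873c × 3.69755 ps = 2.42800×10^8 m/s × 3.69755×10^-12 s = 0.8978 mm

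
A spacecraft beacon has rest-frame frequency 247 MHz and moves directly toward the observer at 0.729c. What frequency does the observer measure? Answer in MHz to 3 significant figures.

f_obs ≈ 624 MHz

Relativistic Doppler: f_obs = f_src √((1+β)/(1−β))
= 247 × √(1.7290/0.27100) = 247 × 2.5259 = 624 MHz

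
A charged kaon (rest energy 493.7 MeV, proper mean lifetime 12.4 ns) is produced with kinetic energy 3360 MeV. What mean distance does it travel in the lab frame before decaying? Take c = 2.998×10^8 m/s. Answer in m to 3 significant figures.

d ≈ 28.8 m

γ = 1 + K/(m₀c²) = 1 + 3360/493.7 = 7.8058
β = √(1 − 1/γ²) = 0.99176
Dilated lifetime: γτ₀ = 7.8058 × 12.4 ns = 96.791 ns
d = βc·γτ₀ = 0.99176 × (2.998×10^8 m/s) × 9.6791×10^-8 s = 28.8 m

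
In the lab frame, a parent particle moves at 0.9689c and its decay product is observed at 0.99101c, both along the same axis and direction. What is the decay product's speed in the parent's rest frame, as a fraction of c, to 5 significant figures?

u' ≈ 0.55538c

Inverse velocity addition: u' = (u − v)/(1 − uv/c²)
= (0.99101 − 0.9689)/(1 − 0.99101×0.9689) = 0.022110/0.03981041 = 0.55538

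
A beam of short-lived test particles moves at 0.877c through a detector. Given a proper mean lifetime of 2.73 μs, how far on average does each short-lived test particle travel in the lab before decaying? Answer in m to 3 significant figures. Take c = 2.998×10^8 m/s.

γ = 1/√(1 − 0.877²) = 2.0812
Dilated lifetime: Δt = γτ₀ = 2.0812 × 2.73 μs = 5.6817 μs
d = vΔt = 0.877c × 5.6817 μs = 2.6292×10^8 m/s × 5.6817×10^-6 s = 1490 m

d ≈ 1490 m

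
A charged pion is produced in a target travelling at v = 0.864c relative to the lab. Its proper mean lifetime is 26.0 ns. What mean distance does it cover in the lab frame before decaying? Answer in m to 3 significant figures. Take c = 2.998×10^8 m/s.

d ≈ 13.4 m

γ = 1/√(1 − 0.864²) = 1.9861
Dilated lifetime: Δt = γτ₀ = 1.9861 × 26.0 ns = 51.639 ns
d = vΔt = 0.864c × 51.639 ns = 2.5903×10^8 m/s × 5.1639×10^-8 s = 13.4 m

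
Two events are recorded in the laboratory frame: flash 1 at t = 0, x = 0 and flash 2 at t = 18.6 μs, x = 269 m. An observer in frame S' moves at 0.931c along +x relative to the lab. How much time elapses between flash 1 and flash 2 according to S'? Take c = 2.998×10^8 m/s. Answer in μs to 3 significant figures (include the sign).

Δt' ≈ 48.7 μs

γ = 1/√(1 − 0.931²) = 2.7396
Δt' = γ(Δt − vΔx/c²) = 2.7396 × (18.6 μs − 0.931×269 m / (2.998×10^8 m/s))
= 2.7396 × (17.765 μs) = 48.7 μs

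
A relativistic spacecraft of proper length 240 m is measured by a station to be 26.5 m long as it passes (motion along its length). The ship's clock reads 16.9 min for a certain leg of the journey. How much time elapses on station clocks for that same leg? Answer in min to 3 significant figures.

Length contraction ⇒ γ = L₀/L = 240/26.5 = 9.0566
Time dilation: Δt = γτ₀ = 9.0566 × 16.9 min = 153 min

Δt ≈ 153 min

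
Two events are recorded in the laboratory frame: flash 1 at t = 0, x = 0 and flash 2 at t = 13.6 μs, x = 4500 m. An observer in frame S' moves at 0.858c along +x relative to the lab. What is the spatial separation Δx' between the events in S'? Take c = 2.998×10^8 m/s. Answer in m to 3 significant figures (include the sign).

Δx' ≈ 1950 m

γ = 1/√(1 − 0.858²) = 1.9469
Δx' = γ(Δx − vΔt) = 1.9469 × (4500 m − 0.858×(2.998×10^8 m/s)×13.6×10^-6 s)
= 1.9469 × (1001.7 m) = 1950 m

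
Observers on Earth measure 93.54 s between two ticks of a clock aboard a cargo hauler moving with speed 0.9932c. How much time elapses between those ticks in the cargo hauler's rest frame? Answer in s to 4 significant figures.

τ₀ ≈ 10.89 s

γ = 1/√(1 − 0.9932²) = 8.58954
Proper time: τ₀ = Δt/γ = 93.54/8.58954 = 10.89 s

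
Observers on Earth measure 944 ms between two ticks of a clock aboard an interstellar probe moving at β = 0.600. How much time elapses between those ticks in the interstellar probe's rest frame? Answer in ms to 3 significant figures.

γ = 1/√(1 − 0.600²) = 1.2500
Proper time: τ₀ = Δt/γ = 944/1.2500 = 755 ms

τ₀ ≈ 755 ms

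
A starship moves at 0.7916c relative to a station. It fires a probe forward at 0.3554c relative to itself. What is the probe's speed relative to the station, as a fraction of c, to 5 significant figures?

Relativistic velocity addition: u = (u' + v)/(1 + u'v/c²)
= (0.3554 + 0.7916)/(1 + 0.3554×0.7916) = 1.1470/1.281335 = 0.89516

u ≈ 0.89516c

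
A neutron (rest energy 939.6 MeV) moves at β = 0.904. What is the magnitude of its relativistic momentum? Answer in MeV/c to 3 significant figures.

γ = 1/√(1 − 0.904²) = 2.3390
p = γβm₀c = 2.3390 × 0.904 × 939.6 MeV/c = 1990 MeV/c

p ≈ 1990 MeV/c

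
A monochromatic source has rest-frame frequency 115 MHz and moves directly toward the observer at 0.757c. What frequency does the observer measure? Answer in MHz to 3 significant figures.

f_obs ≈ 309 MHz

Relativistic Doppler: f_obs = f_src √((1+β)/(1−β))
= 115 × √(1.7570/0.24300) = 115 × 2.6890 = 309 MHz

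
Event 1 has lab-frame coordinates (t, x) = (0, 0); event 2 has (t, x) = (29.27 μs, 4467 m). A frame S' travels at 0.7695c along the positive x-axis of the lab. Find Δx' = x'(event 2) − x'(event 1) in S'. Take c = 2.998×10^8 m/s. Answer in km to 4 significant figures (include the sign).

γ = 1/√(1 − 0.7695²) = 1.56581
Δx' = γ(Δx − vΔt) = 1.56581 × (4467 m − 0.7695×(2.998×10^8 m/s)×29.27×10^-6 s)
= 1.56581 × (-2285.47 m) = -3.579 km

Δx' ≈ -3.579 km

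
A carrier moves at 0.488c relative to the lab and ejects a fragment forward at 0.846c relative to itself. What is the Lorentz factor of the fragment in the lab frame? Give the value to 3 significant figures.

u_lab = (0.846 + 0.488)/(1 + 0.846×0.488) = 1.334/1.41285 = 0.944192
γ = 1/√(1 − 0.944192²) = 3.04

γ ≈ 3.04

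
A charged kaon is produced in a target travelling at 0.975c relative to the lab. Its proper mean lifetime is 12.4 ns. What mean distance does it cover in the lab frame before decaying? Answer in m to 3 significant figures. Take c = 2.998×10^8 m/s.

γ = 1/√(1 − 0.975²) = 4.5004
Dilated lifetime: Δt = γτ₀ = 4.5004 × 12.4 ns = 55.804 ns
d = vΔt = 0.975c × 55.804 ns = 2.9230×10^8 m/s × 5.5804×10^-8 s = 16.3 m

d ≈ 16.3 m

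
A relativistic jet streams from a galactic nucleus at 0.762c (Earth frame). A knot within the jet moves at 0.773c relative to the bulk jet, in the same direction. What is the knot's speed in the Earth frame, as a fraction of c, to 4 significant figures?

u ≈ 0.9660c

Relativistic velocity addition: u = (u' + v)/(1 + u'v/c²)
= (0.773 + 0.762)/(1 + 0.773×0.762) = 1.535/1.58903 = 0.9660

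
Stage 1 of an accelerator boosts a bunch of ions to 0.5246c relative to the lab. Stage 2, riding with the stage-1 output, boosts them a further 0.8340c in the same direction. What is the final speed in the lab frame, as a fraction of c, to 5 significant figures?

Compose boost 2: (0.8340 + 0.5246)/(1 + 0.8340×0.5246) = 1.3586/1.437516 = 0.94510

u ≈ 0.94510c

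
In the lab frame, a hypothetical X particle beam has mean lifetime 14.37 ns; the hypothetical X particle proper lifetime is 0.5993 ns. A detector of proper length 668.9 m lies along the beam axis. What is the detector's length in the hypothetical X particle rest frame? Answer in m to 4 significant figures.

Time dilation ⇒ γ = Δt/τ₀ = 14.37/0.5993 = 23.9780
Length contraction: L = L₀/γ = 668.9/23.9780 = 27.90 m

L ≈ 27.90 m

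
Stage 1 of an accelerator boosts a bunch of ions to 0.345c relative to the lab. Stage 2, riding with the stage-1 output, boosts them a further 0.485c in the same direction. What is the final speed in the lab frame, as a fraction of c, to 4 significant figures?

Compose boost 2: (0.485 + 0.345)/(1 + 0.485×0.345) = 0.8300/1.16732 = 0.7110

u ≈ 0.7110c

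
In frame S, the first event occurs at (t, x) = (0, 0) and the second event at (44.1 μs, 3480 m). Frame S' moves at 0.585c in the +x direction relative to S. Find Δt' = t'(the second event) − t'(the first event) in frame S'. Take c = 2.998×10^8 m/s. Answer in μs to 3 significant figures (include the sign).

γ = 1/√(1 − 0.585²) = 1.2330
Δt' = γ(Δt − vΔx/c²) = 1.2330 × (44.1 μs − 0.585×3480 m / (2.998×10^8 m/s))
= 1.2330 × (37.309 μs) = 46.0 μs

Δt' ≈ 46.0 μs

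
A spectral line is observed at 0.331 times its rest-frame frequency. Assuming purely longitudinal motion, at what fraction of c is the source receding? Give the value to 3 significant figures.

β ≈ 0.803

f_obs/f_src = √((1−β)/(1+β)) = 0.331  ⇒  (1−β)/(1+β) = 0.10956
β = |1 − D²|/(1 + D²) = |1 − 0.10956|/(1 + 0.10956) = 0.803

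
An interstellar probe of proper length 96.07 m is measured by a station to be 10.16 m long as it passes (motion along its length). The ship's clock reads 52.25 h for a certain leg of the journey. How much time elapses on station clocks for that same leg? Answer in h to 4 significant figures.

Δt ≈ 494.1 h

Length contraction ⇒ γ = L₀/L = 96.07/10.16 = 9.45571
Time dilation: Δt = γτ₀ = 9.45571 × 52.25 h = 494.1 h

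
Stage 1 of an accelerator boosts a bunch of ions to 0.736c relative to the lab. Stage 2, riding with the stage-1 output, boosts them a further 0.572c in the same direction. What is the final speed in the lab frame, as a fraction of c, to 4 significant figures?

Compose boost 2: (0.572 + 0.736)/(1 + 0.572×0.736) = 1.308/1.42099 = 0.9205

u ≈ 0.9205c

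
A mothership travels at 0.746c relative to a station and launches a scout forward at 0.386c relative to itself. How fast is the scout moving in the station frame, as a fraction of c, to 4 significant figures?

u ≈ 0.8789c

Compose boost 2: (0.386 + 0.746)/(1 + 0.386×0.746) = 1.132/1.28796 = 0.8789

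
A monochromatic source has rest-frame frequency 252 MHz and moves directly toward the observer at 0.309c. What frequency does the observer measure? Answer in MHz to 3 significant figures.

f_obs ≈ 347 MHz

Relativistic Doppler: f_obs = f_src √((1+β)/(1−β))
= 252 × √(1.3090/0.69100) = 252 × 1.3764 = 347 MHz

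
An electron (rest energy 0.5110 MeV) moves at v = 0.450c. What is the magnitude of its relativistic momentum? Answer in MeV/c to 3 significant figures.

p ≈ 0.257 MeV/c

γ = 1/√(1 − 0.450²) = 1.1198
p = γβm₀c = 1.1198 × 0.450 × 0.5110 MeV/c = 0.257 MeV/c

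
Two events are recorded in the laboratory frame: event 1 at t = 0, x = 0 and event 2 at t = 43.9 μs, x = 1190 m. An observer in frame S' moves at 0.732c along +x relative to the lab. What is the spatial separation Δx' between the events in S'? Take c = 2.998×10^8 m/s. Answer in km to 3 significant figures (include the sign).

Δx' ≈ -12.4 km

γ = 1/√(1 − 0.732²) = 1.4678
Δx' = γ(Δx − vΔt) = 1.4678 × (1190 m − 0.732×(2.998×10^8 m/s)×43.9×10^-6 s)
= 1.4678 × (-8444.0 m) = -12.4 km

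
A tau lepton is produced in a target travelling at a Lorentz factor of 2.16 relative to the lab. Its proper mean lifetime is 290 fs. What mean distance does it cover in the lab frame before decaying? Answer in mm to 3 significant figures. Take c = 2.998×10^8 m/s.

d ≈ 0.166 mm

β = √(1 − 1/γ²) = √(1 − 1/2.16²) = 0.88638
Dilated lifetime: Δt = γτ₀ = 2.16 × 290 fs = 626.40 fs
d = vΔt = 0.88638c × 626.40 fs = 2.6574×10^8 m/s × 6.2640×10^-13 s = 0.166 mm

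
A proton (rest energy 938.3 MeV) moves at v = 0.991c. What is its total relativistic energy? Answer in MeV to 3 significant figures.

E ≈ 7010 MeV

γ = 1/√(1 − 0.991²) = 7.4704
E = γm₀c² = 7.4704 × 938.3 MeV = 7010 MeV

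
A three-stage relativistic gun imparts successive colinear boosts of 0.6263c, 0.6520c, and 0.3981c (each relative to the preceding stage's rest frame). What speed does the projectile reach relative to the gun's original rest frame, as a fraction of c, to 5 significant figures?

u ≈ 0.95917c

Compose boost 2: (0.6520 + 0.6263)/(1 + 0.6520×0.6263) = 1.2783/1.408348 = 0.9076594
Compose boost 3: (0.3981 + 0.9076594)/(1 + 0.3981×0.9076594) = 1.305759/1.361339 = 0.95917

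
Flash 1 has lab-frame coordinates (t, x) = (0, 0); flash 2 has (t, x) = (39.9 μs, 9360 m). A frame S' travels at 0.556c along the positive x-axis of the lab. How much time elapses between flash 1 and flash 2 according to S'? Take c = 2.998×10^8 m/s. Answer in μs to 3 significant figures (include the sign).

Δt' ≈ 27.1 μs

γ = 1/√(1 − 0.556²) = 1.2031
Δt' = γ(Δt − vΔx/c²) = 1.2031 × (39.9 μs − 0.556×9360 m / (2.998×10^8 m/s))
= 1.2031 × (22.541 μs) = 27.1 μs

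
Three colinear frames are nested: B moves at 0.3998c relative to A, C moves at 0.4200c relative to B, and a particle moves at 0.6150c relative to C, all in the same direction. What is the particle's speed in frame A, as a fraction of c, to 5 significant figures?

u ≈ 0.91985c

Compose boost 2: (0.4200 + 0.3998)/(1 + 0.4200×0.3998) = 0.81980/1.167916 = 0.7019340
Compose boost 3: (0.6150 + 0.7019340)/(1 + 0.6150×0.7019340) = 1.316934/1.431689 = 0.91985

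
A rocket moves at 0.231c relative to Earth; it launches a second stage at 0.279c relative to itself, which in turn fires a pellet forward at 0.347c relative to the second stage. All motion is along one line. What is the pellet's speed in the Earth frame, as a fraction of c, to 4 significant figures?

Compose boost 2: (0.279 + 0.231)/(1 + 0.279×0.231) = 0.5100/1.06445 = 0.479121
Compose boost 3: (0.347 + 0.479121)/(1 + 0.347×0.479121) = 0.826121/1.16626 = 0.7084

u ≈ 0.7084c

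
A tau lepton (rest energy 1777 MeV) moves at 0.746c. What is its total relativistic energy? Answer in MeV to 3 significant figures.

E ≈ 2670 MeV

γ = 1/√(1 − 0.746²) = 1.5016
E = γm₀c² = 1.5016 × 1777 MeV = 2670 MeV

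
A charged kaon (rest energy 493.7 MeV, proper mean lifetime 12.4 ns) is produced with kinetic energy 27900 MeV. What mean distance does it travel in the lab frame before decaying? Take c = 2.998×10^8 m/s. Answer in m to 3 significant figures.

γ = 1 + K/(m₀c²) = 1 + 27900/493.7 = 57.512
β = √(1 − 1/γ²) = 0.99985
Dilated lifetime: γτ₀ = 57.512 × 12.4 ns = 713.15 ns
d = βc·γτ₀ = 0.99985 × (2.998×10^8 m/s) × 7.1315×10^-7 s = 214 m

d ≈ 214 m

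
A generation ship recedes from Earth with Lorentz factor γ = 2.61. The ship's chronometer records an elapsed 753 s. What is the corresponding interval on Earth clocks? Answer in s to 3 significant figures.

γ = 2.61 (given)
Time dilation: Δt = γτ₀ = 2.61 × 753 s = 1970 s

Δt ≈ 1970 s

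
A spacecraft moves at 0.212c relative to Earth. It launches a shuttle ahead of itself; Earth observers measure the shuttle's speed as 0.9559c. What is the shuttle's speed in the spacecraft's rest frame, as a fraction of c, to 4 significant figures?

u' ≈ 0.9330c

Inverse velocity addition: u' = (u − v)/(1 − uv/c²)
= (0.9559 − 0.212)/(1 − 0.9559×0.212) = 0.7439/0.797349 = 0.9330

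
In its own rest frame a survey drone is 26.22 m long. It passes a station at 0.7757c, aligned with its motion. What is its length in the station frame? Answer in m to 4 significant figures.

L ≈ 16.55 m

γ = 1/√(1 − 0.7757²) = 1.58453
Length contraction: L = L₀/γ = 26.22/1.58453 = 16.55 m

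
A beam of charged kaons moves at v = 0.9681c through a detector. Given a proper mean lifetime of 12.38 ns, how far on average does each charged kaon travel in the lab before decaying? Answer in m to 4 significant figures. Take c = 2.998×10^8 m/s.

d ≈ 14.34 m

γ = 1/√(1 − 0.9681²) = 3.99099
Dilated lifetime: Δt = γτ₀ = 3.99099 × 12.38 ns = 49.4085 ns
d = vΔt = 0.9681c × 49.4085 ns = 2.90236×10^8 m/s × 4.94085×10^-8 s = 14.34 m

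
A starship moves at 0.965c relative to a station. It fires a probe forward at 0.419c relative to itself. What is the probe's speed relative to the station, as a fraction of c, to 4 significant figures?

Relativistic velocity addition: u = (u' + v)/(1 + u'v/c²)
= (0.419 + 0.965)/(1 + 0.419×0.965) = 1.384/1.40433 = 0.9855

u ≈ 0.9855c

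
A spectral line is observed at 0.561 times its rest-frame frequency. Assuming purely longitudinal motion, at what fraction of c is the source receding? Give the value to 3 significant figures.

β ≈ 0.521

f_obs/f_src = √((1−β)/(1+β)) = 0.561  ⇒  (1−β)/(1+β) = 0.31472
β = |1 − D²|/(1 + D²) = |1 − 0.31472|/(1 + 0.31472) = 0.521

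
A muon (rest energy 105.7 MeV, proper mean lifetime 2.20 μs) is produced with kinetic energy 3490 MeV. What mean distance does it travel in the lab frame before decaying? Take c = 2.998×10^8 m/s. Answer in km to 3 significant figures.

d ≈ 22.4 km

γ = 1 + K/(m₀c²) = 1 + 3490/105.7 = 34.018
β = √(1 − 1/γ²) = 0.99957
Dilated lifetime: γτ₀ = 34.018 × 2.20 μs = 74.840 μs
d = βc·γτ₀ = 0.99957 × (2.998×10^8 m/s) × 7.4840×10^-5 s = 22.4 km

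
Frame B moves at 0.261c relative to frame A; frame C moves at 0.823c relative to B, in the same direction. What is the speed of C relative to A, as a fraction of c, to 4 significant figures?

Compose boost 2: (0.823 + 0.261)/(1 + 0.823×0.261) = 1.084/1.21480 = 0.8923

u ≈ 0.8923c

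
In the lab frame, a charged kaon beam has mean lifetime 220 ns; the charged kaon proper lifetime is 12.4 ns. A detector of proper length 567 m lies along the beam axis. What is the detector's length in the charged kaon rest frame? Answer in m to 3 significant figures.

Time dilation ⇒ γ = Δt/τ₀ = 220/12.4 = 17.742
Length contraction: L = L₀/γ = 567/17.742 = 32.0 m

L ≈ 32.0 m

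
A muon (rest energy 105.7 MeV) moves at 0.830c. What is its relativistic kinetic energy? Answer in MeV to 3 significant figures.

K ≈ 83.8 MeV

γ = 1/√(1 − 0.830²) = 1.7929
K = (γ − 1)m₀c² = (1.7929 − 1) × 105.7 MeV = 0.79287 × 105.7 MeV = 83.8 MeV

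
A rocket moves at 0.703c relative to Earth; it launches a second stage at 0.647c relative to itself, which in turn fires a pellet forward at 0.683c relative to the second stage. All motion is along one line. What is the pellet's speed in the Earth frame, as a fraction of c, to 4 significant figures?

u ≈ 0.9860c

Compose boost 2: (0.647 + 0.703)/(1 + 0.647×0.703) = 1.350/1.45484 = 0.927936
Compose boost 3: (0.683 + 0.927936)/(1 + 0.683×0.927936) = 1.61094/1.63378 = 0.9860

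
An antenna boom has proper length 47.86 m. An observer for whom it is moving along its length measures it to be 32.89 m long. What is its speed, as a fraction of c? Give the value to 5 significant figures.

γ = L₀/L = 47.86/32.89 = 1.455154
β = √(1 − 1/γ²) = 0.72646

β ≈ 0.72646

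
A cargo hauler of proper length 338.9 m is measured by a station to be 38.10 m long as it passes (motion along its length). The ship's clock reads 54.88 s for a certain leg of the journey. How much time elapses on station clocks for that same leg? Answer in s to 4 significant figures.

Δt ≈ 488.2 s

Length contraction ⇒ γ = L₀/L = 338.9/38.10 = 8.89501
Time dilation: Δt = γτ₀ = 8.89501 × 54.88 s = 488.2 s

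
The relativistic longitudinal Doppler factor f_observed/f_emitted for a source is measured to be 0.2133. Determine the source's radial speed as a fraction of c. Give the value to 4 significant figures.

f_obs/f_src = √((1−β)/(1+β)) = 0.2133  ⇒  (1−β)/(1+β) = 0.0454969
β = |1 − D²|/(1 + D²) = |1 − 0.0454969|/(1 + 0.0454969) = 0.9130

β ≈ 0.9130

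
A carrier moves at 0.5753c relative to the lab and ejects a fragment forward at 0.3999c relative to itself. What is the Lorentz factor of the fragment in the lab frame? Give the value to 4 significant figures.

u_lab = (0.3999 + 0.5753)/(1 + 0.3999×0.5753) = 0.97520/1.230062 = 0.7928053
γ = 1/√(1 − 0.7928053²) = 1.641

γ ≈ 1.641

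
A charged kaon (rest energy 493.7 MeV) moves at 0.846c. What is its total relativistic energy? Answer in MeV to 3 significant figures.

γ = 1/√(1 − 0.846²) = 1.8755
E = γm₀c² = 1.8755 × 493.7 MeV = 926 MeV

E ≈ 926 MeV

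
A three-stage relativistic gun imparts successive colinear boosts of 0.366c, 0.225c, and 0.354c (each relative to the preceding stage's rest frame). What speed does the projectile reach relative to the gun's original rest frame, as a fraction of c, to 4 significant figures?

u ≈ 0.7542c

Compose boost 2: (0.225 + 0.366)/(1 + 0.225×0.366) = 0.5910/1.08235 = 0.546034
Compose boost 3: (0.354 + 0.546034)/(1 + 0.354×0.546034) = 0.900034/1.19330 = 0.7542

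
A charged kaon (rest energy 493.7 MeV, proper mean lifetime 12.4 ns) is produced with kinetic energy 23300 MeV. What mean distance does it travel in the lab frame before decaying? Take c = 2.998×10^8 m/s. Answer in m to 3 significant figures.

γ = 1 + K/(m₀c²) = 1 + 23300/493.7 = 48.195
β = √(1 − 1/γ²) = 0.99978
Dilated lifetime: γτ₀ = 48.195 × 12.4 ns = 597.61 ns
d = βc·γτ₀ = 0.99978 × (2.998×10^8 m/s) × 5.9761×10^-7 s = 179 m

d ≈ 179 m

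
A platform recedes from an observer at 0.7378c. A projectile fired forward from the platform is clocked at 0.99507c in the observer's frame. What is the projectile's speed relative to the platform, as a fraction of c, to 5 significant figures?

Inverse velocity addition: u' = (u − v)/(1 − uv/c²)
= (0.99507 − 0.7378)/(1 − 0.99507×0.7378) = 0.25727/0.2658374 = 0.96777

u' ≈ 0.96777c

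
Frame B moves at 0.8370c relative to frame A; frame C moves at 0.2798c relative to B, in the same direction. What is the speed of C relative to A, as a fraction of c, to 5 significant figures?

u ≈ 0.90488c

Compose boost 2: (0.2798 + 0.8370)/(1 + 0.2798×0.8370) = 1.1168/1.234193 = 0.90488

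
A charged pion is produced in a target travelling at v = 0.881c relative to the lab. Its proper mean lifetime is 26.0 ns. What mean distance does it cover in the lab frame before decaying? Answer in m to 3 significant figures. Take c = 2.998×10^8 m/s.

d ≈ 14.5 m

γ = 1/√(1 − 0.881²) = 2.1136
Dilated lifetime: Δt = γτ₀ = 2.1136 × 26.0 ns = 54.955 ns
d = vΔt = 0.881c × 54.955 ns = 2.6412×10^8 m/s × 5.4955×10^-8 s = 14.5 m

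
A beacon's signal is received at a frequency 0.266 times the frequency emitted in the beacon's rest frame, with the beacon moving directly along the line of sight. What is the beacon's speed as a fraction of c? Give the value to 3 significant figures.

β ≈ 0.868

f_obs/f_src = √((1−β)/(1+β)) = 0.266  ⇒  (1−β)/(1+β) = 0.070756
β = |1 − D²|/(1 + D²) = |1 − 0.070756|/(1 + 0.070756) = 0.868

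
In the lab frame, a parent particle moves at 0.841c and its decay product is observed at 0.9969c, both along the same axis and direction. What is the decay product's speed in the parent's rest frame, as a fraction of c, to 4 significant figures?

Inverse velocity addition: u' = (u − v)/(1 − uv/c²)
= (0.9969 − 0.841)/(1 − 0.9969×0.841) = 0.1559/0.161607 = 0.9647

u' ≈ 0.9647c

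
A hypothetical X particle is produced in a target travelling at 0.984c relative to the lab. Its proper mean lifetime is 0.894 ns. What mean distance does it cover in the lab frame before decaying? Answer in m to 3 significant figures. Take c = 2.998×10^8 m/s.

d ≈ 1.48 m

γ = 1/√(1 − 0.984²) = 5.6127
Dilated lifetime: Δt = γτ₀ = 5.6127 × 0.894 ns = 5.0177 ns
d = vΔt = 0.984c × 5.0177 ns = 2.9500×10^8 m/s × 5.0177×10^-9 s = 1.48 m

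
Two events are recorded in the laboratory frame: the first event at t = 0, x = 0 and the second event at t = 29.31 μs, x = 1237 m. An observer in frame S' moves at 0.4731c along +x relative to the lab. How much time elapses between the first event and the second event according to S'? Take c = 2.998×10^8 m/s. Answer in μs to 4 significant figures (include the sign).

γ = 1/√(1 − 0.4731²) = 1.13506
Δt' = γ(Δt − vΔx/c²) = 1.13506 × (29.31 μs − 0.4731×1237 m / (2.998×10^8 m/s))
= 1.13506 × (27.3579 μs) = 31.05 μs

Δt' ≈ 31.05 μs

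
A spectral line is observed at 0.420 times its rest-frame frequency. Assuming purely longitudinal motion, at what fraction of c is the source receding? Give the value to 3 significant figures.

β ≈ 0.700

f_obs/f_src = √((1−β)/(1+β)) = 0.420  ⇒  (1−β)/(1+β) = 0.17640
β = |1 − D²|/(1 + D²) = |1 − 0.17640|/(1 + 0.17640) = 0.700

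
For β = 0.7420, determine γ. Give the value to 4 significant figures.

γ = 1/√(1 − β²) = 1/√(1 − 0.7420²) = 1/√(0.449436) = 1.492

γ ≈ 1.492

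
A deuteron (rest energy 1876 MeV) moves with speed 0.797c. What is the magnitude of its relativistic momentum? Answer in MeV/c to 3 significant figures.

p ≈ 2480 MeV/c

γ = 1/√(1 − 0.797²) = 1.6557
p = γβm₀c = 1.6557 × 0.797 × 1876 MeV/c = 2480 MeV/c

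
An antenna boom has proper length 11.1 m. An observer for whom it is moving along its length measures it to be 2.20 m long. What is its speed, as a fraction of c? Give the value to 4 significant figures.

γ = L₀/L = 11.1/2.20 = 5.04545
β = √(1 − 1/γ²) = 0.9802

β ≈ 0.9802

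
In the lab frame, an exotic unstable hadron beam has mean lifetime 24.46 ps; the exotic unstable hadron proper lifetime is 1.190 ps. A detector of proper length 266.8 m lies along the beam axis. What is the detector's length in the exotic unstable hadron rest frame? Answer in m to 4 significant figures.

Time dilation ⇒ γ = Δt/τ₀ = 24.46/1.190 = 20.5546
Length contraction: L = L₀/γ = 266.8/20.5546 = 12.98 m

L ≈ 12.98 m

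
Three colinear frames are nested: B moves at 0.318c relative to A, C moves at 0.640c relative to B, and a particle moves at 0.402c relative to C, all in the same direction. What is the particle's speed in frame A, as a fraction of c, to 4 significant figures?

u ≈ 0.9076c

Compose boost 2: (0.640 + 0.318)/(1 + 0.640×0.318) = 0.9580/1.20352 = 0.795998
Compose boost 3: (0.402 + 0.795998)/(1 + 0.402×0.795998) = 1.19800/1.31999 = 0.9076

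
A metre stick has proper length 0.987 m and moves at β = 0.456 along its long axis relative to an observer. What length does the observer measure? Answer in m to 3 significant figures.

L ≈ 0.878 m

γ = 1/√(1 − 0.456²) = 1.1236
Length contraction: L = L₀/γ = 0.987/1.1236 = 0.878 m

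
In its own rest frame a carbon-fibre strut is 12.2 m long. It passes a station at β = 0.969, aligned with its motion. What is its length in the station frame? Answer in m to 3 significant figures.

γ = 1/√(1 − 0.969²) = 4.0476
Length contraction: L = L₀/γ = 12.2/4.0476 = 3.01 m

L ≈ 3.01 m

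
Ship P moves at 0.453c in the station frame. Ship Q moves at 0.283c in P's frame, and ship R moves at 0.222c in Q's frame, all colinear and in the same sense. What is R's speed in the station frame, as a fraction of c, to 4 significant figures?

Compose boost 2: (0.283 + 0.453)/(1 + 0.283×0.453) = 0.7360/1.12820 = 0.652367
Compose boost 3: (0.222 + 0.652367)/(1 + 0.222×0.652367) = 0.874367/1.14483 = 0.7638

u ≈ 0.7638c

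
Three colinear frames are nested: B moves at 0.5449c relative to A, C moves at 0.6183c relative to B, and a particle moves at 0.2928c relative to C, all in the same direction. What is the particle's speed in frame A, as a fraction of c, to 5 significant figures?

u ≈ 0.92677c

Compose boost 2: (0.6183 + 0.5449)/(1 + 0.6183×0.5449) = 1.1632/1.336912 = 0.8700650
Compose boost 3: (0.2928 + 0.8700650)/(1 + 0.2928×0.8700650) = 1.162865/1.254755 = 0.92677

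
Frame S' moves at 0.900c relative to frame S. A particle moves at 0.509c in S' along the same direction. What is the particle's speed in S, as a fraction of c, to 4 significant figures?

u ≈ 0.9663c

Relativistic velocity addition: u = (u' + v)/(1 + u'v/c²)
= (0.509 + 0.900)/(1 + 0.509×0.900) = 1.409/1.45810 = 0.9663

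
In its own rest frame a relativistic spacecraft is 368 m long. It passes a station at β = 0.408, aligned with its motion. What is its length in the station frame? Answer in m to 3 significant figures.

L ≈ 336 m

γ = 1/√(1 − 0.408²) = 1.0953
Length contraction: L = L₀/γ = 368/1.0953 = 336 m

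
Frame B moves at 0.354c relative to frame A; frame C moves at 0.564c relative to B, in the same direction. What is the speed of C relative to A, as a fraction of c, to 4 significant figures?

u ≈ 0.7652c

Compose boost 2: (0.564 + 0.354)/(1 + 0.564×0.354) = 0.9180/1.19966 = 0.7652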